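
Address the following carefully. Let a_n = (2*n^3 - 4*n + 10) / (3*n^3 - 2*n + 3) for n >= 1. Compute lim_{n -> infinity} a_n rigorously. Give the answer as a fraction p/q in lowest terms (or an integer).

Divide numerator and denominator by n^3, the highest power:
numerator / n^3 = 2 - 4/n^2 + 10/n^3
denominator / n^3 = 3 - 2/n^2 + 3/n^3
As n -> infinity, all terms of the form c/n^k (k >= 1) tend to 0.
So numerator / n^3 -> 2 and denominator / n^3 -> 3.
Therefore lim a_n = 2/3.

2/3


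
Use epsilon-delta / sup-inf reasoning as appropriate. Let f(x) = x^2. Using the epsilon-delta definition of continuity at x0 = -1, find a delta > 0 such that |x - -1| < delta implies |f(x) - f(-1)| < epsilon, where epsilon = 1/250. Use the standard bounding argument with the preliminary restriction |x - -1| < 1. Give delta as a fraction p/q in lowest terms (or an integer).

Factor: |x^2 - (-1)^2| = |x - -1| * |x + -1|.
Impose |x - -1| < 1 first. Then |x + -1| = |(x - -1) + 2*(-1)| <= |x - -1| + 2*|-1| < 1 + 2 = 3.
So |x^2 - (-1)^2| < delta * 3.
We need delta * 3 <= 1/250, i.e. delta <= 1/250/3 = 1/750.
Since 1/750 < 1, this is tighter than 1; take delta = 1/750.
So delta = 1/750 works.

1/750


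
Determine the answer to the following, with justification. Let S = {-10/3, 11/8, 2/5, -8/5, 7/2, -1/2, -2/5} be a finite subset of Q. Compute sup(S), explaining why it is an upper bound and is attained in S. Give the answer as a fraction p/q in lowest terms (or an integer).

S is finite, so sup(S) = max(S).
Sorted decreasing:
7/2, 11/8, 2/5, -2/5, -1/2, -8/5, -10/3
The extremum is 7/2.
For every x in S, x <= 7/2. And 7/2 is in S, so it is attained.
Therefore sup(S) = 7/2.

7/2


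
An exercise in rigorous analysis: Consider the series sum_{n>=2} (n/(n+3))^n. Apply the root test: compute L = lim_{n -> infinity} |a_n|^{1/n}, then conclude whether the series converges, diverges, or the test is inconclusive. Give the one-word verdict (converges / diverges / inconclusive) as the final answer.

Let a_n denote the general term. Form |a_n|^(1/n) and simplify:
|a_n|^(1/n) = n/(n + 3)
Take the limit as n -> infinity: L = 1.
Since L = 1, the root test is inconclusive. (In fact a_n = (n/(n+3))^n -> e^(-3) != 0, so the nth-term test shows divergence; but the root test itself gives no conclusion.)

inconclusive


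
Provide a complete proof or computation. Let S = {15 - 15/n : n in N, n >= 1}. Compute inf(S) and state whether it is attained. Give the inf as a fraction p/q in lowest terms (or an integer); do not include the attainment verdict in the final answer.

Analysis:
- Values: 0, 15/2, 10, 45/4, ... strictly increasing.
- Minimum is 0 (n=1); inf = 0 (attained).
- 15 - 15/n -> 15 from below; sup = 15, not attained.
Conclusion: inf(S) = 0, attained in S.

0


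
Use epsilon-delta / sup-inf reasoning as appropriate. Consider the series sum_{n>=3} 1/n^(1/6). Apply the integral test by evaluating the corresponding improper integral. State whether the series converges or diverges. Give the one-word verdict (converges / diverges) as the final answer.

Let f(x) = x^(-1/6). Then f is positive, continuous, and decreasing on [3, infinity), so the integral test applies.
Compute the improper integral int_{3}^infinity f(x) dx:
  antiderivative F(x) = 6*x^(5/6)/5.
  As x -> infinity, F(x) -> infinity (since p = 1/6 < 1).
  So the integral diverges. By the integral test, the series diverges.

diverges


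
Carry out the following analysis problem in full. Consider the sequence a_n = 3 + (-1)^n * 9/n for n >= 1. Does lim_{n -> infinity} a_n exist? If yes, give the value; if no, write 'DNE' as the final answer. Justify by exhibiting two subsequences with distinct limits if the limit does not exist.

Examine the behaviour of a_n along subsequences.
Even-n subsequence a_{2k} = 3 + 9/(2k) -> 3. Odd-n subsequence a_{2k+1} = 3 - 9/(2k+1) -> 3. Both tend to 3, which suggests the limit is 3; verify directly.
|a_n - 3| = |(-1)^n * 9/n| = 9/n for every n >= 1.
Given epsilon > 0, choose a positive integer N > 9/epsilon. Then for all n >= N, |a_n - 3| = 9/n <= 9/N < epsilon.
So by the definition of the limit, lim a_n exists and equals 3.

3


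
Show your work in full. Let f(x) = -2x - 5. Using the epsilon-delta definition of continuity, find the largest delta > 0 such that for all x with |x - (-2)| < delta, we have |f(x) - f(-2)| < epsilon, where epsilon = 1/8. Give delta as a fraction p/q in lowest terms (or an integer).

We compute f(-2) = -2*(-2) - 5 = -1.
|f(x) - f(-2)| = |-2x - 5 - (-1)| = |-2(x - (-2))| = 2|x - (-2)|.
We need 2|x - (-2)| < 1/8, i.e. |x - (-2)| < 1/8 / 2 = 1/16.
So any delta <= 1/16 works. Conversely, if delta > 1/16, then x = -2 + 1/16 satisfies |x - (-2)| = 1/16 < delta but |f(x) - f(-2)| = 2 * 1/16 = 1/8, which is not < 1/8; so no larger delta works.
Hence the largest such delta is 1/16.

1/16


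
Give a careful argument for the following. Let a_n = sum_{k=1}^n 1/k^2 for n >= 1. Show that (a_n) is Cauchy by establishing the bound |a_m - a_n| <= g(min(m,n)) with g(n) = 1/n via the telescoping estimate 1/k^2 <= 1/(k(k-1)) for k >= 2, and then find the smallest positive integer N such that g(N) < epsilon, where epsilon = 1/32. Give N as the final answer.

For m > n >= 1: |a_m - a_n| = sum_{k=n+1}^m 1/k^2.
Use 1/k^2 <= 1/(k(k-1)) = 1/(k-1) - 1/k for k >= 2:
sum_{k=n+1}^m 1/k^2 <= sum_{k=n+1}^m (1/(k-1) - 1/k) = 1/n - 1/m <= 1/n.
By symmetry the same bound holds with n,m swapped, so |a_m - a_n| <= 1/min(m,n) = g(min(m,n)). Since g(n) -> 0, (a_n) is Cauchy.
Now solve g(N) < 1/32: 1/N < 1/32 <=> N > 1/(1/32) = 32.
The smallest integer strictly greater than 32 is N = 33.
Check: g(33) = 1/33 < 1/32; g(32) = 1/32 >= 1/32. So N = 33.

33


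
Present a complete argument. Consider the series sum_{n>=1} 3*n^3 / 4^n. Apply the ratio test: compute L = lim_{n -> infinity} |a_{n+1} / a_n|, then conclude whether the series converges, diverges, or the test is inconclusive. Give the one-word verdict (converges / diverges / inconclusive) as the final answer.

Let a_n denote the general term. Form the ratio a_{n+1}/a_n and simplify:
a_{n+1}/a_n = (n + 1)^3/(4*n^3)
Take the limit as n -> infinity: L = 1/4.
Since L = 1/4 < 1, the ratio test implies the series converges.

converges


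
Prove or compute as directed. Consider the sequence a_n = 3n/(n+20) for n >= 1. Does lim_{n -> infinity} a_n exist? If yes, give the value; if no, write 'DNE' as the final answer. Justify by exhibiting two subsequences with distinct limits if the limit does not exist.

Examine the behaviour of a_n along subsequences.
Even-n subsequence a_{2k} = 3(2k)/(2k+20) -> 3. Odd-n subsequence a_{2k+1} = 3(2k+1)/(2k+21) -> 3. Both tend to 3, which suggests the limit is 3; verify directly.
|a_n - 3| = |3n - 3(n+20)| / (n+20) = 60/(n+20) < 60/n for every n >= 1.
Given epsilon > 0, choose a positive integer N > 60/epsilon. Then for all n >= N, |a_n - 3| < 60/n <= 60/N < epsilon.
So by the definition of the limit, lim a_n exists and equals 3.

3


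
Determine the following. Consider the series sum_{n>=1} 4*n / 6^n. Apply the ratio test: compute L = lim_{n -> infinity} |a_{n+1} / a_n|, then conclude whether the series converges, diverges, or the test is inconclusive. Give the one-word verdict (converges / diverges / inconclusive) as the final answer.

Let a_n denote the general term. Form the ratio a_{n+1}/a_n and simplify:
a_{n+1}/a_n = (n + 1)/(6*n)
Take the limit as n -> infinity: L = 1/6.
Since L = 1/6 < 1, the ratio test implies the series converges.

converges


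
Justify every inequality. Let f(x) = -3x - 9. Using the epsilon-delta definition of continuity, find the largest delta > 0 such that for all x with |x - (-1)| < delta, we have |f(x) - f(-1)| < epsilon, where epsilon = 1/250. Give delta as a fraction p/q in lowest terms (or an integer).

We compute f(-1) = -3*(-1) - 9 = -6.
|f(x) - f(-1)| = |-3x - 9 - (-6)| = |-3(x - (-1))| = 3|x - (-1)|.
We need 3|x - (-1)| < 1/250, i.e. |x - (-1)| < 1/250 / 3 = 1/750.
So any delta <= 1/750 works. Conversely, if delta > 1/750, then x = -1 + 1/750 satisfies |x - (-1)| = 1/750 < delta but |f(x) - f(-1)| = 3 * 1/750 = 1/250, which is not < 1/250; so no larger delta works.
Hence the largest such delta is 1/750.

1/750


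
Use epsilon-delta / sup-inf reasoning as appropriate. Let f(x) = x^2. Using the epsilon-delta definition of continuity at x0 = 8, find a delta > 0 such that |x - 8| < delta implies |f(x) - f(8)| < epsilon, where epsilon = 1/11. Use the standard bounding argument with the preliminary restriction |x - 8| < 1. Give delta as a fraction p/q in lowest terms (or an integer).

Factor: |x^2 - (8)^2| = |x - 8| * |x + 8|.
Impose |x - 8| < 1 first. Then |x + 8| = |(x - 8) + 2*(8)| <= |x - 8| + 2*|8| < 1 + 16 = 17.
So |x^2 - (8)^2| < delta * 17.
We need delta * 17 <= 1/11, i.e. delta <= 1/11/17 = 1/187.
Since 1/187 < 1, this is tighter than 1; take delta = 1/187.
So delta = 1/187 works.

1/187


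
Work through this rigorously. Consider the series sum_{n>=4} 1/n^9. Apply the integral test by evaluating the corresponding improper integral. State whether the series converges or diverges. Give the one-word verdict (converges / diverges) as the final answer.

Let f(x) = x^(-9). Then f is positive, continuous, and decreasing on [4, infinity), so the integral test applies.
Compute the improper integral int_{4}^infinity f(x) dx:
  antiderivative F(x) = -1/(8*x^8).
  As x -> infinity, F(x) -> 0 (since p = 9 > 1).
  So int = F(infinity) - F(4) = 0 - (-1/524288) = 1/524288.
  Finite, so by the integral test, the series converges.

converges


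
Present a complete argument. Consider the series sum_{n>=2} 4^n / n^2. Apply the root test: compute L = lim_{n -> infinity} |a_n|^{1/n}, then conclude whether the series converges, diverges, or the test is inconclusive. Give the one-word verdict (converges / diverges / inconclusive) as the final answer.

Let a_n denote the general term. Form |a_n|^(1/n) and simplify:
|a_n|^(1/n) = 4/n^(2/n)
Take the limit as n -> infinity: L = 4.
Since L = 4 > 1, the root test implies divergence.

diverges


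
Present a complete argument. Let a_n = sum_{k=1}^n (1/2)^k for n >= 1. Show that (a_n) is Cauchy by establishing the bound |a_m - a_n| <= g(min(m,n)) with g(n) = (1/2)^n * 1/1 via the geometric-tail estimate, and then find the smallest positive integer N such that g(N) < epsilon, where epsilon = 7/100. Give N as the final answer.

For m > n >= 1: |a_m - a_n| = sum_{k=n+1}^m (1/2)^k < sum_{k=n+1}^infinity (1/2)^k = (1/2)^(n+1) / (1 - 1/2) = (1/2)^n * (1/2) * (2/1) = (1/2)^n * 1/1.
So g(n) = (1/2)^n / 1. Since g(n) -> 0, (a_n) is Cauchy.
Now solve g(N) < 7/100: (1/2)^N / 1 < 7/100 <=> 2^N > 1 / (1 * 7/100) = 100/7.
Check powers of 2: 2^3 = 8 <= 100/7, 2^4 = 16 > 100/7.
So the smallest such N is 4. Check: g(4) = 1/(1 * 16) = 1/16 < 7/100.

4


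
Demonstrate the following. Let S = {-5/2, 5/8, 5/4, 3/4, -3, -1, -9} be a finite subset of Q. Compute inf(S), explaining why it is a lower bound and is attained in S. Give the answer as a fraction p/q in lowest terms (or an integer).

S is finite, so inf(S) = min(S).
Sorted increasing:
-9, -3, -5/2, -1, 5/8, 3/4, 5/4
The extremum is -9.
For every x in S, x >= -9. And -9 is in S, so it is attained.
Therefore inf(S) = -9.

-9


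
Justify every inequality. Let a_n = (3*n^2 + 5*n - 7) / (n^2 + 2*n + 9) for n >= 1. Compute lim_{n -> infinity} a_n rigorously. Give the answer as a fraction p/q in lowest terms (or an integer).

Divide numerator and denominator by n^2, the highest power:
numerator / n^2 = 3 + 5/n - 7/n^2
denominator / n^2 = 1 + 2/n + 9/n^2
As n -> infinity, all terms of the form c/n^k (k >= 1) tend to 0.
So numerator / n^2 -> 3 and denominator / n^2 -> 1.
Therefore lim a_n = 3.

3


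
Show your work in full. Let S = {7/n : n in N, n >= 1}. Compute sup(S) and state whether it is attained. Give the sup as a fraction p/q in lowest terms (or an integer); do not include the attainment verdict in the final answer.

Analysis:
- Values: 7, 7/2, 7/3, 7/4, ... strictly decreasing.
- The maximum is 7 (n=1); sup = 7 (attained).
- The set is bounded below by 0; 7/n -> 0 so 0 is the greatest lower bound.
- 0 is not in the set, so inf = 0 is not attained.
Conclusion: sup(S) = 7, attained in S.

7


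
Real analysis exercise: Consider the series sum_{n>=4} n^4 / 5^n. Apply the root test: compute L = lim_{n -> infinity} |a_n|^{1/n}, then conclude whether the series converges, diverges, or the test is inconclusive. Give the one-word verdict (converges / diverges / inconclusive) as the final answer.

Let a_n denote the general term. Form |a_n|^(1/n) and simplify:
|a_n|^(1/n) = n^(4/n)/5
Take the limit as n -> infinity: L = 1/5.
Since L = 1/5 < 1, the root test implies convergence.

converges


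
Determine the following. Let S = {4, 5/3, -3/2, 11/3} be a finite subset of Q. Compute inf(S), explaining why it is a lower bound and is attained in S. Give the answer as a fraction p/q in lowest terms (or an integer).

S is finite, so inf(S) = min(S).
Sorted increasing:
-3/2, 5/3, 11/3, 4
The extremum is -3/2.
For every x in S, x >= -3/2. And -3/2 is in S, so it is attained.
Therefore inf(S) = -3/2.

-3/2


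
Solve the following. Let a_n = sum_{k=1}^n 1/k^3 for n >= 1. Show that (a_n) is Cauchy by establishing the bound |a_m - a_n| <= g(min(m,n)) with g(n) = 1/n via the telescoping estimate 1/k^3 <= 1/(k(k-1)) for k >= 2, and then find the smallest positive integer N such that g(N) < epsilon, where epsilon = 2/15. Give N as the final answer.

For m > n >= 1: |a_m - a_n| = sum_{k=n+1}^m 1/k^3.
Use 1/k^3 <= 1/(k(k-1)) = 1/(k-1) - 1/k for k >= 2 (which holds since k^3 >= k^2 >= k(k-1) for k >= 2):
sum_{k=n+1}^m 1/k^3 <= sum_{k=n+1}^m (1/(k-1) - 1/k) = 1/n - 1/m <= 1/n.
By symmetry the same bound holds with n,m swapped, so |a_m - a_n| <= 1/min(m,n) = g(min(m,n)). Since g(n) -> 0, (a_n) is Cauchy.
Now solve g(N) < 2/15: 1/N < 2/15 <=> N > 1/(2/15) = 15/2.
The smallest integer strictly greater than 15/2 is N = 8.
Check: g(8) = 1/8 < 2/15; g(7) = 1/7 >= 2/15. So N = 8.

8


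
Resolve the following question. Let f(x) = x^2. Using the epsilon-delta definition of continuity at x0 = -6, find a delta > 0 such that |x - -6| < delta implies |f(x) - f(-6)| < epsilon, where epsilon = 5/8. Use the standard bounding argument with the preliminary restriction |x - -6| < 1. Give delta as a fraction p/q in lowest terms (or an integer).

Factor: |x^2 - (-6)^2| = |x - -6| * |x + -6|.
Impose |x - -6| < 1 first. Then |x + -6| = |(x - -6) + 2*(-6)| <= |x - -6| + 2*|-6| < 1 + 12 = 13.
So |x^2 - (-6)^2| < delta * 13.
We need delta * 13 <= 5/8, i.e. delta <= 5/8/13 = 5/104.
Since 5/104 < 1, this is tighter than 1; take delta = 5/104.
So delta = 5/104 works.

5/104


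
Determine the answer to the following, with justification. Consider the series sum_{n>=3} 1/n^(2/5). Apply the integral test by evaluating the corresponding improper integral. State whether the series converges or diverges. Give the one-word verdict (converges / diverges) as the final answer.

Let f(x) = x^(-2/5). Then f is positive, continuous, and decreasing on [3, infinity), so the integral test applies.
Compute the improper integral int_{3}^infinity f(x) dx:
  antiderivative F(x) = 5*x^(3/5)/3.
  As x -> infinity, F(x) -> infinity (since p = 2/5 < 1).
  So the integral diverges. By the integral test, the series diverges.

diverges


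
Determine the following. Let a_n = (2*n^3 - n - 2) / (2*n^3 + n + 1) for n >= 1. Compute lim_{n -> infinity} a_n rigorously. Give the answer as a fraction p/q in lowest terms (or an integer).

Divide numerator and denominator by n^3, the highest power:
numerator / n^3 = 2 - 1/n^2 - 2/n^3
denominator / n^3 = 2 + n^(-2) + n^(-3)
As n -> infinity, all terms of the form c/n^k (k >= 1) tend to 0.
So numerator / n^3 -> 2 and denominator / n^3 -> 2.
Therefore lim a_n = 1.

1


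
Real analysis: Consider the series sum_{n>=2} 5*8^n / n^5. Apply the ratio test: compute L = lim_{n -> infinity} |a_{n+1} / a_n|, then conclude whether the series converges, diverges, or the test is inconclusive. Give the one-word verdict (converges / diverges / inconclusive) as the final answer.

Let a_n denote the general term. Form the ratio a_{n+1}/a_n and simplify:
a_{n+1}/a_n = 8*n^5/(n + 1)^5
Take the limit as n -> infinity: L = 8.
Since L = 8 > 1 (or L = infinity), the ratio test implies the series diverges.

diverges


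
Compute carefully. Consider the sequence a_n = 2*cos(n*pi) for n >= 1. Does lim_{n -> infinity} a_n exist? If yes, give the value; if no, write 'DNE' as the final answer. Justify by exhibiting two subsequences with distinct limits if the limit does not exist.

Examine the behaviour of a_n along subsequences.
cos(n*pi) = (-1)^n, so a_n = 2*(-1)^n. a_{2k} = 2 -> 2. a_{2k+1} = -2 -> -2.
Since these two subsequential limits are 2 and -2, distinct, the full sequence cannot converge (a convergent sequence has all subsequences tending to the same limit). So lim a_n does not exist.

DNE


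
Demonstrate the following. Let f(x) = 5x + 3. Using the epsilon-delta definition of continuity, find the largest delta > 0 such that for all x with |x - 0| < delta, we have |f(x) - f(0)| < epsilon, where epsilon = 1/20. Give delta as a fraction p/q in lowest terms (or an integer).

We compute f(0) = 5*(0) + 3 = 3.
|f(x) - f(0)| = |5x + 3 - (3)| = |5(x - 0)| = 5|x - 0|.
We need 5|x - 0| < 1/20, i.e. |x - 0| < 1/20 / 5 = 1/100.
So any delta <= 1/100 works. Conversely, if delta > 1/100, then x = 0 + 1/100 satisfies |x - 0| = 1/100 < delta but |f(x) - f(0)| = 5 * 1/100 = 1/20, which is not < 1/20; so no larger delta works.
Hence the largest such delta is 1/100.

1/100


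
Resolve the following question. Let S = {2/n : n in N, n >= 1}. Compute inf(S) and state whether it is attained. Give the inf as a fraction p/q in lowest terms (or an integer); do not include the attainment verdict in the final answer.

Analysis:
- Values: 2, 1, 2/3, 1/2, ... strictly decreasing.
- The maximum is 2 (n=1); sup = 2 (attained).
- The set is bounded below by 0; 2/n -> 0 so 0 is the greatest lower bound.
- 0 is not in the set, so inf = 0 is not attained.
Conclusion: inf(S) = 0, not attained in S.

0


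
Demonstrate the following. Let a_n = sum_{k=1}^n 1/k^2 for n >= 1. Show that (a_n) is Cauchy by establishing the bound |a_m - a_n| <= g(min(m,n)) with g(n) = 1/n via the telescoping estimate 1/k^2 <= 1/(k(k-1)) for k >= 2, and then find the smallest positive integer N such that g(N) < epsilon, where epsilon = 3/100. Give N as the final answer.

For m > n >= 1: |a_m - a_n| = sum_{k=n+1}^m 1/k^2.
Use 1/k^2 <= 1/(k(k-1)) = 1/(k-1) - 1/k for k >= 2:
sum_{k=n+1}^m 1/k^2 <= sum_{k=n+1}^m (1/(k-1) - 1/k) = 1/n - 1/m <= 1/n.
By symmetry the same bound holds with n,m swapped, so |a_m - a_n| <= 1/min(m,n) = g(min(m,n)). Since g(n) -> 0, (a_n) is Cauchy.
Now solve g(N) < 3/100: 1/N < 3/100 <=> N > 1/(3/100) = 100/3.
The smallest integer strictly greater than 100/3 is N = 34.
Check: g(34) = 1/34 < 3/100; g(33) = 1/33 >= 3/100. So N = 34.

34


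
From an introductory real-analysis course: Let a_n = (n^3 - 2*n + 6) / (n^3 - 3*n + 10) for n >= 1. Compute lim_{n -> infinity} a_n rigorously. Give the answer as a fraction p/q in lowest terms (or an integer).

Divide numerator and denominator by n^3, the highest power:
numerator / n^3 = 1 - 2/n^2 + 6/n^3
denominator / n^3 = 1 - 3/n^2 + 10/n^3
As n -> infinity, all terms of the form c/n^k (k >= 1) tend to 0.
So numerator / n^3 -> 1 and denominator / n^3 -> 1.
Therefore lim a_n = 1.

1


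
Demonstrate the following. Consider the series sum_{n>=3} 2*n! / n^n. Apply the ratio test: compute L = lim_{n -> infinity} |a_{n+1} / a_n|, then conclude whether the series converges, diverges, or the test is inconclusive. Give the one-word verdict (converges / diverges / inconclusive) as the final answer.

Let a_n denote the general term. Form the ratio a_{n+1}/a_n and simplify:
a_{n+1}/a_n = (n/(n + 1))^n
Take the limit as n -> infinity: L = exp(-1).
Since L = exp(-1) < 1, the ratio test implies the series converges.

converges


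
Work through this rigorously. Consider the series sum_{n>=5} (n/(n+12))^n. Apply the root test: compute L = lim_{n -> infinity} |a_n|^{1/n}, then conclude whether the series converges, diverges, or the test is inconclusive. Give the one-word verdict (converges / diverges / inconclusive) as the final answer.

Let a_n denote the general term. Form |a_n|^(1/n) and simplify:
|a_n|^(1/n) = n/(n + 12)
Take the limit as n -> infinity: L = 1.
Since L = 1, the root test is inconclusive. (In fact a_n = (n/(n+12))^n -> e^(-12) != 0, so the nth-term test shows divergence; but the root test itself gives no conclusion.)

inconclusive


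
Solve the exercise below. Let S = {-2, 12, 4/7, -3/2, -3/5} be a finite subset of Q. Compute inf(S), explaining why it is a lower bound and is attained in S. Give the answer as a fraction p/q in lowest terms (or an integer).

S is finite, so inf(S) = min(S).
Sorted increasing:
-2, -3/2, -3/5, 4/7, 12
The extremum is -2.
For every x in S, x >= -2. And -2 is in S, so it is attained.
Therefore inf(S) = -2.

-2


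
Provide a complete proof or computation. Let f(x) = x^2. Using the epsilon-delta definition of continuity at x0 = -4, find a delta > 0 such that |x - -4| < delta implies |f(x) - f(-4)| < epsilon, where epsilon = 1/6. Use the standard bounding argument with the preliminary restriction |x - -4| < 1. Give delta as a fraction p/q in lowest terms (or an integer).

Factor: |x^2 - (-4)^2| = |x - -4| * |x + -4|.
Impose |x - -4| < 1 first. Then |x + -4| = |(x - -4) + 2*(-4)| <= |x - -4| + 2*|-4| < 1 + 8 = 9.
So |x^2 - (-4)^2| < delta * 9.
We need delta * 9 <= 1/6, i.e. delta <= 1/6/9 = 1/54.
Since 1/54 < 1, this is tighter than 1; take delta = 1/54.
So delta = 1/54 works.

1/54


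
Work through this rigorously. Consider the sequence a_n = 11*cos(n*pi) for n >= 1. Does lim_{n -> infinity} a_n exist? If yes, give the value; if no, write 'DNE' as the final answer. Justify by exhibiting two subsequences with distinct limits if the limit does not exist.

Examine the behaviour of a_n along subsequences.
cos(n*pi) = (-1)^n, so a_n = 11*(-1)^n. a_{2k} = 11 -> 11. a_{2k+1} = -11 -> -11.
Since these two subsequential limits are 11 and -11, distinct, the full sequence cannot converge (a convergent sequence has all subsequences tending to the same limit). So lim a_n does not exist.

DNE


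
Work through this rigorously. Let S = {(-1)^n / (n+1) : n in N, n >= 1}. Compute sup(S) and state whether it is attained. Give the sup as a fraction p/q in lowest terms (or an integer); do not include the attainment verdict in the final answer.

Analysis:
- Values: -1/2, 1/3, -1/4, 1/5, -1/6, ...
- Positive terms (even n): 1/(2+1), 1/(4+1), ... decreasing -> max = 1/3 (n=2).
- Negative terms (odd n): -1/(1+1), -1/(3+1), ... increasing -> min = -1/2 (n=1).
- So sup = 1/3 (attained at n=2); inf = -1/2 (attained at n=1).
Conclusion: sup(S) = 1/3, attained in S.

1/3


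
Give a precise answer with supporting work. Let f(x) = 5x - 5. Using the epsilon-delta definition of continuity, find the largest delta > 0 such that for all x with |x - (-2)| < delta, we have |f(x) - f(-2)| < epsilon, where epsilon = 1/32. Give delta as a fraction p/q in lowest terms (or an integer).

We compute f(-2) = 5*(-2) - 5 = -15.
|f(x) - f(-2)| = |5x - 5 - (-15)| = |5(x - (-2))| = 5|x - (-2)|.
We need 5|x - (-2)| < 1/32, i.e. |x - (-2)| < 1/32 / 5 = 1/160.
So any delta <= 1/160 works. Conversely, if delta > 1/160, then x = -2 + 1/160 satisfies |x - (-2)| = 1/160 < delta but |f(x) - f(-2)| = 5 * 1/160 = 1/32, which is not < 1/32; so no larger delta works.
Hence the largest such delta is 1/160.

1/160


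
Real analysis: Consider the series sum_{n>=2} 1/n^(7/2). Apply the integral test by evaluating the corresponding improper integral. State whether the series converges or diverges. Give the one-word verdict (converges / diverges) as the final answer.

Let f(x) = x^(-7/2). Then f is positive, continuous, and decreasing on [2, infinity), so the integral test applies.
Compute the improper integral int_{2}^infinity f(x) dx:
  antiderivative F(x) = -2/(5*x^(5/2)).
  As x -> infinity, F(x) -> 0 (since p = 7/2 > 1).
  So int = F(infinity) - F(2) = 0 - (-sqrt(2)/20) = sqrt(2)/20.
  Finite, so by the integral test, the series converges.

converges


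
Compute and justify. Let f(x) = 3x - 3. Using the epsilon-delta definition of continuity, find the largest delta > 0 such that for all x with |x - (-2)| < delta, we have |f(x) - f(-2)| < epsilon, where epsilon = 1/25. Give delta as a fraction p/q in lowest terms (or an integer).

We compute f(-2) = 3*(-2) - 3 = -9.
|f(x) - f(-2)| = |3x - 3 - (-9)| = |3(x - (-2))| = 3|x - (-2)|.
We need 3|x - (-2)| < 1/25, i.e. |x - (-2)| < 1/25 / 3 = 1/75.
So any delta <= 1/75 works. Conversely, if delta > 1/75, then x = -2 + 1/75 satisfies |x - (-2)| = 1/75 < delta but |f(x) - f(-2)| = 3 * 1/75 = 1/25, which is not < 1/25; so no larger delta works.
Hence the largest such delta is 1/75.

1/75


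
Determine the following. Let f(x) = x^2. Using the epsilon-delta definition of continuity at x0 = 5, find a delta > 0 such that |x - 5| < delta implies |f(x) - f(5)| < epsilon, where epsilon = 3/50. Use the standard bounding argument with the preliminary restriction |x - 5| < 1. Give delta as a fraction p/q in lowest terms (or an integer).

Factor: |x^2 - (5)^2| = |x - 5| * |x + 5|.
Impose |x - 5| < 1 first. Then |x + 5| = |(x - 5) + 2*(5)| <= |x - 5| + 2*|5| < 1 + 10 = 11.
So |x^2 - (5)^2| < delta * 11.
We need delta * 11 <= 3/50, i.e. delta <= 3/50/11 = 3/550.
Since 3/550 < 1, this is tighter than 1; take delta = 3/550.
So delta = 3/550 works.

3/550


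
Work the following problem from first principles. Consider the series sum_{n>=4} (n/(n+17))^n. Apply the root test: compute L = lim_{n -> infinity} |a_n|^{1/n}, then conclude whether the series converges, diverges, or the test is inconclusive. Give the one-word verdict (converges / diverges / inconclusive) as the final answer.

Let a_n denote the general term. Form |a_n|^(1/n) and simplify:
|a_n|^(1/n) = n/(n + 17)
Take the limit as n -> infinity: L = 1.
Since L = 1, the root test is inconclusive. (In fact a_n = (n/(n+17))^n -> e^(-17) != 0, so the nth-term test shows divergence; but the root test itself gives no conclusion.)

inconclusive


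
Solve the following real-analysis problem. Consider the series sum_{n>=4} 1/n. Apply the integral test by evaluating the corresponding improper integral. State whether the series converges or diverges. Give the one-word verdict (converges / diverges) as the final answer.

Let f(x) = 1/x. Then f is positive, continuous, and decreasing on [4, infinity), so the integral test applies.
Compute the improper integral int_{4}^infinity f(x) dx:
  antiderivative F(x) = log(x).
  As x -> infinity, log(x) -> infinity.
  So int = infinity - log(4) = infinity. By the integral test, the series diverges.

diverges


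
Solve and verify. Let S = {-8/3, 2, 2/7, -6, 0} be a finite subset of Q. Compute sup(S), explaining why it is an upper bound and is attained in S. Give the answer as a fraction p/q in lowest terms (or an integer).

S is finite, so sup(S) = max(S).
Sorted decreasing:
2, 2/7, 0, -8/3, -6
The extremum is 2.
For every x in S, x <= 2. And 2 is in S, so it is attained.
Therefore sup(S) = 2.

2


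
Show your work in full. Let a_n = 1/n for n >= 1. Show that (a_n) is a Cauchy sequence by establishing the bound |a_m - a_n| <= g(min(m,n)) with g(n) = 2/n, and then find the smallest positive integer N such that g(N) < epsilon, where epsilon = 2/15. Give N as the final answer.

For any m, n >= 1, by the triangle inequality:
|a_m - a_n| = |1/m - 1/n| <= 1/m + 1/n <= 2/min(m,n).
So g(n) = 2/n bounds the Cauchy difference. Since g(n) -> 0, (a_n) is Cauchy.
Now solve g(N) < 2/15: 2/N < 2/15 <=> N > 2 / (2/15) = 15.
The smallest integer strictly greater than 15 is N = 16.
Check: g(16) = 2/16 = 1/8 < 2/15; g(15) = 2/15 >= 2/15. So N = 16.

16


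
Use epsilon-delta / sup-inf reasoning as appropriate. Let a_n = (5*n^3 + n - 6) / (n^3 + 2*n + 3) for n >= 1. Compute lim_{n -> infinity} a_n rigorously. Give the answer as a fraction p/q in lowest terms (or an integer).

Divide numerator and denominator by n^3, the highest power:
numerator / n^3 = 5 + n^(-2) - 6/n^3
denominator / n^3 = 1 + 2/n^2 + 3/n^3
As n -> infinity, all terms of the form c/n^k (k >= 1) tend to 0.
So numerator / n^3 -> 5 and denominator / n^3 -> 1.
Therefore lim a_n = 5.

5


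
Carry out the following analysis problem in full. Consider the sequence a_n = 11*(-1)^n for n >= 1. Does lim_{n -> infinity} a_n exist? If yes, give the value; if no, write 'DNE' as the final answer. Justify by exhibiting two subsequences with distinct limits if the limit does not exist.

Examine the behaviour of a_n along subsequences.
Even-n subsequence a_{2k} = 11 -> 11. Odd-n subsequence a_{2k+1} = -11 -> -11.
Since these two subsequential limits are 11 and -11, distinct, the full sequence cannot converge (a convergent sequence has all subsequences tending to the same limit). So lim a_n does not exist.

DNE


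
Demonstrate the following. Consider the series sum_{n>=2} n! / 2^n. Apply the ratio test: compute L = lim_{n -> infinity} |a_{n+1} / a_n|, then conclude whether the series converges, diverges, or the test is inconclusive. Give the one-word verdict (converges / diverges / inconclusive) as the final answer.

Let a_n denote the general term. Form the ratio a_{n+1}/a_n and simplify:
a_{n+1}/a_n = n/2 + 1/2
Take the limit as n -> infinity: L = infinity.
Since L = infinity > 1 (or L = infinity), the ratio test implies the series diverges.

diverges


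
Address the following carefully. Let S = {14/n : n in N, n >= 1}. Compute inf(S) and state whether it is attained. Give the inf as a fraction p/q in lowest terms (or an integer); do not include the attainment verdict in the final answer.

Analysis:
- Values: 14, 7, 14/3, 7/2, ... strictly decreasing.
- The maximum is 14 (n=1); sup = 14 (attained).
- The set is bounded below by 0; 14/n -> 0 so 0 is the greatest lower bound.
- 0 is not in the set, so inf = 0 is not attained.
Conclusion: inf(S) = 0, not attained in S.

0


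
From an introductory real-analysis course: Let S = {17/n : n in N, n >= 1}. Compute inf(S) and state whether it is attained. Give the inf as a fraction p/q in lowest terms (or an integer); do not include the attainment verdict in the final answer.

Analysis:
- Values: 17, 17/2, 17/3, 17/4, ... strictly decreasing.
- The maximum is 17 (n=1); sup = 17 (attained).
- The set is bounded below by 0; 17/n -> 0 so 0 is the greatest lower bound.
- 0 is not in the set, so inf = 0 is not attained.
Conclusion: inf(S) = 0, not attained in S.

0


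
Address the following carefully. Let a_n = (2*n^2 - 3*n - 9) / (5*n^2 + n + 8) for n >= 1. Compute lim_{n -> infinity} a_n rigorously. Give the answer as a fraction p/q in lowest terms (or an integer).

Divide numerator and denominator by n^2, the highest power:
numerator / n^2 = 2 - 3/n - 9/n^2
denominator / n^2 = 5 + 1/n + 8/n^2
As n -> infinity, all terms of the form c/n^k (k >= 1) tend to 0.
So numerator / n^2 -> 2 and denominator / n^2 -> 5.
Therefore lim a_n = 2/5.

2/5


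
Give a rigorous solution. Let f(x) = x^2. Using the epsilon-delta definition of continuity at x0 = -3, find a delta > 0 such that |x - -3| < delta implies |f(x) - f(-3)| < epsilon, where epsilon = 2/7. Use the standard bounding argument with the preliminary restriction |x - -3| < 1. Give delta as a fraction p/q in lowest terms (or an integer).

Factor: |x^2 - (-3)^2| = |x - -3| * |x + -3|.
Impose |x - -3| < 1 first. Then |x + -3| = |(x - -3) + 2*(-3)| <= |x - -3| + 2*|-3| < 1 + 6 = 7.
So |x^2 - (-3)^2| < delta * 7.
We need delta * 7 <= 2/7, i.e. delta <= 2/7/7 = 2/49.
Since 2/49 < 1, this is tighter than 1; take delta = 2/49.
So delta = 2/49 works.

2/49


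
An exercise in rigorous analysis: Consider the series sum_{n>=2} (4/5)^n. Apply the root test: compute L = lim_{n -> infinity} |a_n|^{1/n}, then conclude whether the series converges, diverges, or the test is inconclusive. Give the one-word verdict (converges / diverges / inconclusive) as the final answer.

Let a_n denote the general term. Form |a_n|^(1/n) and simplify:
|a_n|^(1/n) = 4/5
Take the limit as n -> infinity: L = 4/5.
Since L = 4/5 < 1, the root test implies convergence.

converges


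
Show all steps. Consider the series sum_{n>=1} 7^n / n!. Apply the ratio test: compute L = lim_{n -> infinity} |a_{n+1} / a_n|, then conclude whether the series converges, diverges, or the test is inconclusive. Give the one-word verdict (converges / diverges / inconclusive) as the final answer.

Let a_n denote the general term. Form the ratio a_{n+1}/a_n and simplify:
a_{n+1}/a_n = 7/(n + 1)
Take the limit as n -> infinity: L = 0.
Since L = 0 < 1, the ratio test implies the series converges.

converges


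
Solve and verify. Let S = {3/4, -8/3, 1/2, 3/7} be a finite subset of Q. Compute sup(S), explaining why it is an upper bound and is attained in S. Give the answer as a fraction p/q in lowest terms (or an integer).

S is finite, so sup(S) = max(S).
Sorted decreasing:
3/4, 1/2, 3/7, -8/3
The extremum is 3/4.
For every x in S, x <= 3/4. And 3/4 is in S, so it is attained.
Therefore sup(S) = 3/4.

3/4


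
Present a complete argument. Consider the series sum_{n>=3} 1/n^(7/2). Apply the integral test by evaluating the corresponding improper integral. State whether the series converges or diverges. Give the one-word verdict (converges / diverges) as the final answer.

Let f(x) = x^(-7/2). Then f is positive, continuous, and decreasing on [3, infinity), so the integral test applies.
Compute the improper integral int_{3}^infinity f(x) dx:
  antiderivative F(x) = -2/(5*x^(5/2)).
  As x -> infinity, F(x) -> 0 (since p = 7/2 > 1).
  So int = F(infinity) - F(3) = 0 - (-2*sqrt(3)/135) = 2*sqrt(3)/135.
  Finite, so by the integral test, the series converges.

converges


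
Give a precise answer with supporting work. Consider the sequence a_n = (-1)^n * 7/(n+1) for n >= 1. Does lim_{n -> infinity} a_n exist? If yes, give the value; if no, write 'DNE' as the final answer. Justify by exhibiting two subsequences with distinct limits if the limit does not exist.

Examine the behaviour of a_n along subsequences.
Even-n subsequence a_{2k} = 7/(2k+1) -> 0. Odd-n subsequence a_{2k+1} = -7/(2k+2) -> 0. Both tend to 0, which suggests the limit is 0; verify directly.
|a_n - 0| = 7/(n+1) < 7/n for every n >= 1.
Given epsilon > 0, choose a positive integer N > 7/epsilon. Then for all n >= N, |a_n| < 7/n <= 7/N < epsilon.
So by the definition of the limit, lim a_n exists and equals 0.

0


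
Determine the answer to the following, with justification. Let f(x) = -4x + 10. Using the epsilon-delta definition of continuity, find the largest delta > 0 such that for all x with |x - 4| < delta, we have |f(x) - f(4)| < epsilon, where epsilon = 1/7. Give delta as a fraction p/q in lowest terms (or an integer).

We compute f(4) = -4*(4) + 10 = -6.
|f(x) - f(4)| = |-4x + 10 - (-6)| = |-4(x - 4)| = 4|x - 4|.
We need 4|x - 4| < 1/7, i.e. |x - 4| < 1/7 / 4 = 1/28.
So any delta <= 1/28 works. Conversely, if delta > 1/28, then x = 4 + 1/28 satisfies |x - 4| = 1/28 < delta but |f(x) - f(4)| = 4 * 1/28 = 1/7, which is not < 1/7; so no larger delta works.
Hence the largest such delta is 1/28.

1/28


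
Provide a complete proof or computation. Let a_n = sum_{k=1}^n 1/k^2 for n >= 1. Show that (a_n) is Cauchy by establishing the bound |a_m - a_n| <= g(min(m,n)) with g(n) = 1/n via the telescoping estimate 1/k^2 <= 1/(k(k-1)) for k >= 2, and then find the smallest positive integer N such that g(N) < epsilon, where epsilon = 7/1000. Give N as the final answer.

For m > n >= 1: |a_m - a_n| = sum_{k=n+1}^m 1/k^2.
Use 1/k^2 <= 1/(k(k-1)) = 1/(k-1) - 1/k for k >= 2:
sum_{k=n+1}^m 1/k^2 <= sum_{k=n+1}^m (1/(k-1) - 1/k) = 1/n - 1/m <= 1/n.
By symmetry the same bound holds with n,m swapped, so |a_m - a_n| <= 1/min(m,n) = g(min(m,n)). Since g(n) -> 0, (a_n) is Cauchy.
Now solve g(N) < 7/1000: 1/N < 7/1000 <=> N > 1/(7/1000) = 1000/7.
The smallest integer strictly greater than 1000/7 is N = 143.
Check: g(143) = 1/143 < 7/1000; g(142) = 1/142 >= 7/1000. So N = 143.

143


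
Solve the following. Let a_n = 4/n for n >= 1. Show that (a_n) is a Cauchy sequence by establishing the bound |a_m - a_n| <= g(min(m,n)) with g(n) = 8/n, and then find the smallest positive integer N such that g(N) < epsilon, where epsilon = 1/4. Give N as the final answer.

For any m, n >= 1, by the triangle inequality:
|a_m - a_n| = |4/m - 4/n| <= 4*1/m + 4*1/n <= 8/min(m,n).
So g(n) = 8/n bounds the Cauchy difference. Since g(n) -> 0, (a_n) is Cauchy.
Now solve g(N) < 1/4: 8/N < 1/4 <=> N > 8 / (1/4) = 32.
The smallest integer strictly greater than 32 is N = 33.
Check: g(33) = 8/33 = 8/33 < 1/4; g(32) = 1/4 >= 1/4. So N = 33.

33


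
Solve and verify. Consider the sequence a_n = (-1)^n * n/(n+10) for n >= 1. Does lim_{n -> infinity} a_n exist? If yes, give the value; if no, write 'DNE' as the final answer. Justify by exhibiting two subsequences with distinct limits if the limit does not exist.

Examine the behaviour of a_n along subsequences.
a_{2k} = 2k/(2k+10) -> 1. a_{2k+1} = -(2k+1)/(2k+11) -> -1.
Since these two subsequential limits are 1 and -1, distinct, the full sequence cannot converge (a convergent sequence has all subsequences tending to the same limit). So lim a_n does not exist.

DNE


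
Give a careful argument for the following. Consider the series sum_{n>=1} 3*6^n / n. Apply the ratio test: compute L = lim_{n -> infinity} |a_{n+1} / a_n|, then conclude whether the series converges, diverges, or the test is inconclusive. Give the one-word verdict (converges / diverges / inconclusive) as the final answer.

Let a_n denote the general term. Form the ratio a_{n+1}/a_n and simplify:
a_{n+1}/a_n = 6*n/(n + 1)
Take the limit as n -> infinity: L = 6.
Since L = 6 > 1 (or L = infinity), the ratio test implies the series diverges.

diverges


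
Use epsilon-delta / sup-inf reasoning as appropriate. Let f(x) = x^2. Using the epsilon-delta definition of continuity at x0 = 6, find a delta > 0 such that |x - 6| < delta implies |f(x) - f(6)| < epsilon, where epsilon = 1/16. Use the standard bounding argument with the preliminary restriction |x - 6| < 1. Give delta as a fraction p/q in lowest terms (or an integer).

Factor: |x^2 - (6)^2| = |x - 6| * |x + 6|.
Impose |x - 6| < 1 first. Then |x + 6| = |(x - 6) + 2*(6)| <= |x - 6| + 2*|6| < 1 + 12 = 13.
So |x^2 - (6)^2| < delta * 13.
We need delta * 13 <= 1/16, i.e. delta <= 1/16/13 = 1/208.
Since 1/208 < 1, this is tighter than 1; take delta = 1/208.
So delta = 1/208 works.

1/208


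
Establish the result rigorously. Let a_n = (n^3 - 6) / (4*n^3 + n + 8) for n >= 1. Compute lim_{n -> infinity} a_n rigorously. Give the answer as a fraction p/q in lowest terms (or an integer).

Divide numerator and denominator by n^3, the highest power:
numerator / n^3 = 1 - 6/n^3
denominator / n^3 = 4 + n^(-2) + 8/n^3
As n -> infinity, all terms of the form c/n^k (k >= 1) tend to 0.
So numerator / n^3 -> 1 and denominator / n^3 -> 4.
Therefore lim a_n = 1/4.

1/4


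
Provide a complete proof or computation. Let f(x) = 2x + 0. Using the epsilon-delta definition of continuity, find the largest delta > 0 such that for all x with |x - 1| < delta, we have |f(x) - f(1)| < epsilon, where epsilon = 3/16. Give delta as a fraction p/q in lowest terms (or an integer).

We compute f(1) = 2*(1) + 0 = 2.
|f(x) - f(1)| = |2x + 0 - (2)| = |2(x - 1)| = 2|x - 1|.
We need 2|x - 1| < 3/16, i.e. |x - 1| < 3/16 / 2 = 3/32.
So any delta <= 3/32 works. Conversely, if delta > 3/32, then x = 1 + 3/32 satisfies |x - 1| = 3/32 < delta but |f(x) - f(1)| = 2 * 3/32 = 3/16, which is not < 3/16; so no larger delta works.
Hence the largest such delta is 3/32.

3/32


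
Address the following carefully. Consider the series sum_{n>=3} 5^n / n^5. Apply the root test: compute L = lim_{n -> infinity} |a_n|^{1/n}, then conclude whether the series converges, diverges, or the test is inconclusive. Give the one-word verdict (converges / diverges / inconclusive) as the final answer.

Let a_n denote the general term. Form |a_n|^(1/n) and simplify:
|a_n|^(1/n) = 5/n^(5/n)
Take the limit as n -> infinity: L = 5.
Since L = 5 > 1, the root test implies divergence.

diverges
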